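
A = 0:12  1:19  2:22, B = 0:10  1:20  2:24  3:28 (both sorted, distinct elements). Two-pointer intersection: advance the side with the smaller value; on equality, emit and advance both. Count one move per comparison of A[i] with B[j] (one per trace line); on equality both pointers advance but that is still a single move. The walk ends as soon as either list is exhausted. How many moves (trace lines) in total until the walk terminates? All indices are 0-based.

5 moves

i=0 j=0: 12>10, j++
i=0 j=1: 12<20, i++
i=1 j=1: 19<20, i++
i=2 j=1: 22>20, j++
i=2 j=2: 22<24, i++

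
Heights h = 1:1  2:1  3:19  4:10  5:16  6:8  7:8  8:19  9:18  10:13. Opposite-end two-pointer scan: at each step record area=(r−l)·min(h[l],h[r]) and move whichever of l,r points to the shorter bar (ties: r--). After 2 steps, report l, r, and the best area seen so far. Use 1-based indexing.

l=3, r=10, best area=9

[1,10] min(1,13)*9=9 best=9 * → l++
[2,10] min(1,13)*8=8 best=9 → l++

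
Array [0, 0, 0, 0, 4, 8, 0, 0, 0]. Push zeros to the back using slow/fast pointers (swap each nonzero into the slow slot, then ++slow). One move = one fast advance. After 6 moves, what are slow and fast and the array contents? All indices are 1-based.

(s=1,f=1) a[fast]=0 → fast++
(s=1,f=2) a[fast]=0 → fast++
(s=1,f=3) a[fast]=0 → fast++
(s=1,f=4) a[fast]=0 → fast++
(s=1,f=5) a[fast]=4≠0 swap→a[1]=4 → slow++,fast++
(s=2,f=6) a[fast]=8≠0 swap→a[2]=8 → slow++,fast++

slow=3, fast=7, a=[4, 8, 0, 0, 0, 0, 0, 0, 0]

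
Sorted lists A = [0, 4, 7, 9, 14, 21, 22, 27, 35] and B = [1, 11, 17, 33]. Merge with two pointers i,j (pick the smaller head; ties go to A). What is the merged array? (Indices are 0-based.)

[0, 1, 4, 7, 9, 11, 14, 17, 21, 22, 27, 33, 35]

[i=0,j=0] A[i]=0<=B[j]=1 take 0 → i++
[i=1,j=0] A[i]=4>B[j]=1 take 1 → j++
[i=1,j=1] A[i]=4<=B[j]=11 take 4 → i++
[i=2,j=1] A[i]=7<=B[j]=11 take 7 → i++
[i=3,j=1] A[i]=9<=B[j]=11 take 9 → i++
[i=4,j=1] A[i]=14>B[j]=11 take 11 → j++
[i=4,j=2] A[i]=14<=B[j]=17 take 14 → i++
[i=5,j=2] A[i]=21>B[j]=17 take 17 → j++
[i=5,j=3] A[i]=21<=B[j]=33 take 21 → i++
[i=6,j=3] A[i]=22<=B[j]=33 take 22 → i++
[i=7,j=3] A[i]=27<=B[j]=33 take 27 → i++
[i=8,j=3] A[i]=35>B[j]=33 take 33 → j++
[i=8,j=4] B done, take A[i]=35 → i++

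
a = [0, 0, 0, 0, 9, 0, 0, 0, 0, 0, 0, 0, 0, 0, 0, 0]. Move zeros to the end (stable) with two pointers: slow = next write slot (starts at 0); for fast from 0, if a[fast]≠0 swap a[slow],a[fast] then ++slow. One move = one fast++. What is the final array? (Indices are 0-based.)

[9, 0, 0, 0, 0, 0, 0, 0, 0, 0, 0, 0, 0, 0, 0, 0]

(s=0,f=0) a[fast]=0 → fast++
(s=0,f=1) a[fast]=0 → fast++
(s=0,f=2) a[fast]=0 → fast++
(s=0,f=3) a[fast]=0 → fast++
(s=0,f=4) a[fast]=9≠0 swap→a[0]=9 → slow++,fast++
(s=1,f=5) a[fast]=0 → fast++
(s=1,f=6) a[fast]=0 → fast++
(s=1,f=7) a[fast]=0 → fast++
(s=1,f=8) a[fast]=0 → fast++
(s=1,f=9) a[fast]=0 → fast++
(s=1,f=10) a[fast]=0 → fast++
(s=1,f=11) a[fast]=0 → fast++
(s=1,f=12) a[fast]=0 → fast++
(s=1,f=13) a[fast]=0 → fast++
(s=1,f=14) a[fast]=0 → fast++
(s=1,f=15) a[fast]=0 → fast++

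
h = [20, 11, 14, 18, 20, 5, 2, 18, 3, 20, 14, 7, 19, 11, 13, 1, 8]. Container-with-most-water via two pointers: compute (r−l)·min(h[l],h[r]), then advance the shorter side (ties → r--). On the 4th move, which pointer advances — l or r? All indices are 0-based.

[0,16] min(20,8)*16=128 best=128 * → r--
[0,15] min(20,1)*15=15 best=128 → r--
[0,14] min(20,13)*14=182 best=182 * → r--
[0,13] min(20,11)*13=143 best=182 → r--

r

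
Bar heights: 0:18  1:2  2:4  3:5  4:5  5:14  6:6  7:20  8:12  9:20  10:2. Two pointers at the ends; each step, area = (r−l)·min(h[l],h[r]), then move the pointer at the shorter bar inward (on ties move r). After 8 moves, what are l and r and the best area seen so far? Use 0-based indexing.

l=7, r=9, best area=162

l=0 r=10: min(18,2)*10=20 best=20 *, r--
l=0 r=9: min(18,20)*9=162 best=162 *, l++
l=1 r=9: min(2,20)*8=16 best=162, l++
l=2 r=9: min(4,20)*7=28 best=162, l++
l=3 r=9: min(5,20)*6=30 best=162, l++
l=4 r=9: min(5,20)*5=25 best=162, l++
l=5 r=9: min(14,20)*4=56 best=162, l++
l=6 r=9: min(6,20)*3=18 best=162, l++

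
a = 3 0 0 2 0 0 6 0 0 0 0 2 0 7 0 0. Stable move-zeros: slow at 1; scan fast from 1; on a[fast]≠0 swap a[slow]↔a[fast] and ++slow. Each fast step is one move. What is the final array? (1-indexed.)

slow=1 fast=1: a[fast]=3≠0 swap→a[1]=3, slow++,fast++
slow=2 fast=2: a[fast]=0, fast++
slow=2 fast=3: a[fast]=0, fast++
slow=2 fast=4: a[fast]=2≠0 swap→a[2]=2, slow++,fast++
slow=3 fast=5: a[fast]=0, fast++
slow=3 fast=6: a[fast]=0, fast++
slow=3 fast=7: a[fast]=6≠0 swap→a[3]=6, slow++,fast++
slow=4 fast=8: a[fast]=0, fast++
slow=4 fast=9: a[fast]=0, fast++
slow=4 fast=10: a[fast]=0, fast++
slow=4 fast=11: a[fast]=0, fast++
slow=4 fast=12: a[fast]=2≠0 swap→a[4]=2, slow++,fast++
slow=5 fast=13: a[fast]=0, fast++
slow=5 fast=14: a[fast]=7≠0 swap→a[5]=7, slow++,fast++
slow=6 fast=15: a[fast]=0, fast++
slow=6 fast=16: a[fast]=0, fast++

[3, 2, 6, 2, 7, 0, 0, 0, 0, 0, 0, 0, 0, 0, 0, 0]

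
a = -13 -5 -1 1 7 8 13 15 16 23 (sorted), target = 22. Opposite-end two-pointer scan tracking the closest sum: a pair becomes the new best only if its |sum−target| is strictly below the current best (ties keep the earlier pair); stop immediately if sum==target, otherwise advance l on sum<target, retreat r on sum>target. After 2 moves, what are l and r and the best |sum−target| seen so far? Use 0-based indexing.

[0,9] -13+23=10 d=12 * → l++
[1,9] -5+23=18 d=4 * → l++

l=2, r=9, best |Δ|=4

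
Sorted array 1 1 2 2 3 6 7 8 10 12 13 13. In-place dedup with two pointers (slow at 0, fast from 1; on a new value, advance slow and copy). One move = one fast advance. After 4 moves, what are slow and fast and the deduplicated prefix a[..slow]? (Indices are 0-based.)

slow=2, fast=5, prefix=[1, 2, 3]

(s=0,f=1) a[fast]=1=a[slow] dup → fast++
(s=0,f=2) a[fast]=2≠a[slow]=1 write a[1]=2 → slow++,fast++
(s=1,f=3) a[fast]=2=a[slow] dup → fast++
(s=1,f=4) a[fast]=3≠a[slow]=2 write a[2]=3 → slow++,fast++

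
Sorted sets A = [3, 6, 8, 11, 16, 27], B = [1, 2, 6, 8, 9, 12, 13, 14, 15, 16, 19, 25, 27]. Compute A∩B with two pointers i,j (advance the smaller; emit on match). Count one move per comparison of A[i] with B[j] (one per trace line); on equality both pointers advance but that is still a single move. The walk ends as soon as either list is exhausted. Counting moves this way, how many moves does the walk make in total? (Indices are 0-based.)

15 moves

i=0 j=0: 3>1, j++
i=0 j=1: 3>2, j++
i=0 j=2: 3<6, i++
i=1 j=2: 6==6 emit, i++,j++
i=2 j=3: 8==8 emit, i++,j++
i=3 j=4: 11>9, j++
i=3 j=5: 11<12, i++
i=4 j=5: 16>12, j++
i=4 j=6: 16>13, j++
i=4 j=7: 16>14, j++
i=4 j=8: 16>15, j++
i=4 j=9: 16==16 emit, i++,j++
i=5 j=10: 27>19, j++
i=5 j=11: 27>25, j++
i=5 j=12: 27==27 emit, i++,j++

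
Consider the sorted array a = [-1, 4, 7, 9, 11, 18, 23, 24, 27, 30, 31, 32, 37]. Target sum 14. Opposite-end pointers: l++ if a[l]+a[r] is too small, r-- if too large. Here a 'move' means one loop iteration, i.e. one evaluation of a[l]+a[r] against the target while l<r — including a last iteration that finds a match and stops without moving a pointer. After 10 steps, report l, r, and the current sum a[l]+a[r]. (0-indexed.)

[0,12] -1+37=36 >14 → r--
[0,11] -1+32=31 >14 → r--
[0,10] -1+31=30 >14 → r--
[0,9] -1+30=29 >14 → r--
[0,8] -1+27=26 >14 → r--
[0,7] -1+24=23 >14 → r--
[0,6] -1+23=22 >14 → r--
[0,5] -1+18=17 >14 → r--
[0,4] -1+11=10 <14 → l++
[1,4] 4+11=15 >14 → r--

l=1, r=3, sum=13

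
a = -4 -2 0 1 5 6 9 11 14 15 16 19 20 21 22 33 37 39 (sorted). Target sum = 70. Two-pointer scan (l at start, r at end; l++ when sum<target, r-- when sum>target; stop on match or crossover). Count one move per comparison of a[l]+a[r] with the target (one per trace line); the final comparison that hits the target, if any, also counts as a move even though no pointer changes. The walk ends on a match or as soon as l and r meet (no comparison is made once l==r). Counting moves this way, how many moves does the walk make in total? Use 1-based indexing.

17 moves

l=1 r=18: -4+39=35 <70, l++
l=2 r=18: -2+39=37 <70, l++
l=3 r=18: 0+39=39 <70, l++
l=4 r=18: 1+39=40 <70, l++
l=5 r=18: 5+39=44 <70, l++
l=6 r=18: 6+39=45 <70, l++
l=7 r=18: 9+39=48 <70, l++
l=8 r=18: 11+39=50 <70, l++
l=9 r=18: 14+39=53 <70, l++
l=10 r=18: 15+39=54 <70, l++
l=11 r=18: 16+39=55 <70, l++
l=12 r=18: 19+39=58 <70, l++
l=13 r=18: 20+39=59 <70, l++
l=14 r=18: 21+39=60 <70, l++
l=15 r=18: 22+39=61 <70, l++
l=16 r=18: 33+39=72 >70, r--
l=16 r=17: 33+37=70, found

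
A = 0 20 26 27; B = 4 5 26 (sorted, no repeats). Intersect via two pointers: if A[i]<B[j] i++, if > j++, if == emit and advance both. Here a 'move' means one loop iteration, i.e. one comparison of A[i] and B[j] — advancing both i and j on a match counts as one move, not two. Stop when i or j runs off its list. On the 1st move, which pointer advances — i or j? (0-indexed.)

i

[i=0,j=0] 0<4 → i++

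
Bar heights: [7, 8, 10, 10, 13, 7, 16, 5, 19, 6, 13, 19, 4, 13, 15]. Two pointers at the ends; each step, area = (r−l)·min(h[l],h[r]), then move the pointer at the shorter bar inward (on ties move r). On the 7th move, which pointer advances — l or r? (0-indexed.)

r

[0,14] min(7,15)*14=98 best=98 * → l++
[1,14] min(8,15)*13=104 best=104 * → l++
[2,14] min(10,15)*12=120 best=120 * → l++
[3,14] min(10,15)*11=110 best=120 → l++
[4,14] min(13,15)*10=130 best=130 * → l++
[5,14] min(7,15)*9=63 best=130 → l++
[6,14] min(16,15)*8=120 best=130 → r--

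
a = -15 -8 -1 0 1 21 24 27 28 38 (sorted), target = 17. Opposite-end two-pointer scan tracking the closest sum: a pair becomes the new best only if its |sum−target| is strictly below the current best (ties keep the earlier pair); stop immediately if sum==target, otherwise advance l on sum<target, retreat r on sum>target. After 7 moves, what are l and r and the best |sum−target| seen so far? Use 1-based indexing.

l=3, r=5, best |Δ|=1

[1,10] -15+38=23 d=6 * → r--
[1,9] -15+28=13 d=4 * → l++
[2,9] -8+28=20 d=3 * → r--
[2,8] -8+27=19 d=2 * → r--
[2,7] -8+24=16 d=1 * → l++
[3,7] -1+24=23 d=6 → r--
[3,6] -1+21=20 d=3 → r--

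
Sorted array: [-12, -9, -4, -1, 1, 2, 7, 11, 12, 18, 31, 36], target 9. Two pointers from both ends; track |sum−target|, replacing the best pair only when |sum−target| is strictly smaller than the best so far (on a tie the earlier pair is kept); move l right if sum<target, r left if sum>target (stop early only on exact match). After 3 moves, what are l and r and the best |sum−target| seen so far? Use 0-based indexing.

[0,11] -12+36=24 d=15 * → r--
[0,10] -12+31=19 d=10 * → r--
[0,9] -12+18=6 d=3 * → l++

l=1, r=9, best |Δ|=3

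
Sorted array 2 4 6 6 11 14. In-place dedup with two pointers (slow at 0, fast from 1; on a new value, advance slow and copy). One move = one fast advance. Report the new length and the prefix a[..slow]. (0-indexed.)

slow=0 fast=1: a[fast]=4≠a[slow]=2 write a[1]=4, slow++,fast++
slow=1 fast=2: a[fast]=6≠a[slow]=4 write a[2]=6, slow++,fast++
slow=2 fast=3: a[fast]=6=a[slow] dup, fast++
slow=2 fast=4: a[fast]=11≠a[slow]=6 write a[3]=11, slow++,fast++
slow=3 fast=5: a[fast]=14≠a[slow]=11 write a[4]=14, slow++,fast++

length 5; prefix = [2, 4, 6, 11, 14]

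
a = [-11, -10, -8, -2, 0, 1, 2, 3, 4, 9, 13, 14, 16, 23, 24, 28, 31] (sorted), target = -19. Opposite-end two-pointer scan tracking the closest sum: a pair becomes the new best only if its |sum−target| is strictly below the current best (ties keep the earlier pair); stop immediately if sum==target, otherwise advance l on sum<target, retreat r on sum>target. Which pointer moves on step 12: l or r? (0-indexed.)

[0,16] -11+31=20 d=39 * → r--
[0,15] -11+28=17 d=36 * → r--
[0,14] -11+24=13 d=32 * → r--
[0,13] -11+23=12 d=31 * → r--
[0,12] -11+16=5 d=24 * → r--
[0,11] -11+14=3 d=22 * → r--
[0,10] -11+13=2 d=21 * → r--
[0,9] -11+9=-2 d=17 * → r--
[0,8] -11+4=-7 d=12 * → r--
[0,7] -11+3=-8 d=11 * → r--
[0,6] -11+2=-9 d=10 * → r--
[0,5] -11+1=-10 d=9 * → r--

r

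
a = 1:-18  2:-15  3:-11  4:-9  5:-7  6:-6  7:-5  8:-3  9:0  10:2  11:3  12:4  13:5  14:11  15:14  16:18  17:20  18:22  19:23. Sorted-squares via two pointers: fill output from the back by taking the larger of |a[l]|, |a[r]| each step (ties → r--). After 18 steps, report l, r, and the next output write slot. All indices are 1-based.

[1,19] |-18|<=|23| out[19]=529 → r--
[1,18] |-18|<=|22| out[18]=484 → r--
[1,17] |-18|<=|20| out[17]=400 → r--
[1,16] |-18|<=|18| out[16]=324 → r--
[1,15] |-18|>|14| out[15]=324 → l++
[2,15] |-15|>|14| out[14]=225 → l++
[3,15] |-11|<=|14| out[13]=196 → r--
[3,14] |-11|<=|11| out[12]=121 → r--
[3,13] |-11|>|5| out[11]=121 → l++
[4,13] |-9|>|5| out[10]=81 → l++
[5,13] |-7|>|5| out[9]=49 → l++
[6,13] |-6|>|5| out[8]=36 → l++
[7,13] |-5|<=|5| out[7]=25 → r--
[7,12] |-5|>|4| out[6]=25 → l++
[8,12] |-3|<=|4| out[5]=16 → r--
[8,11] |-3|<=|3| out[4]=9 → r--
[8,10] |-3|>|2| out[3]=9 → l++
[9,10] |0|<=|2| out[2]=4 → r--

l=9, r=9, next write slot=1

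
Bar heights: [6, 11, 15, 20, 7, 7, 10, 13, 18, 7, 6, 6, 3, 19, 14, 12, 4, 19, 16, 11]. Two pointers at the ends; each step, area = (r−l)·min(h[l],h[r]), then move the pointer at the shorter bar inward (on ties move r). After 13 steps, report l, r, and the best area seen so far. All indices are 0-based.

l=0 r=19: min(6,11)*19=114 best=114 *, l++
l=1 r=19: min(11,11)*18=198 best=198 *, r--
l=1 r=18: min(11,16)*17=187 best=198, l++
l=2 r=18: min(15,16)*16=240 best=240 *, l++
l=3 r=18: min(20,16)*15=240 best=240, r--
l=3 r=17: min(20,19)*14=266 best=266 *, r--
l=3 r=16: min(20,4)*13=52 best=266, r--
l=3 r=15: min(20,12)*12=144 best=266, r--
l=3 r=14: min(20,14)*11=154 best=266, r--
l=3 r=13: min(20,19)*10=190 best=266, r--
l=3 r=12: min(20,3)*9=27 best=266, r--
l=3 r=11: min(20,6)*8=48 best=266, r--
l=3 r=10: min(20,6)*7=42 best=266, r--

l=3, r=9, best area=266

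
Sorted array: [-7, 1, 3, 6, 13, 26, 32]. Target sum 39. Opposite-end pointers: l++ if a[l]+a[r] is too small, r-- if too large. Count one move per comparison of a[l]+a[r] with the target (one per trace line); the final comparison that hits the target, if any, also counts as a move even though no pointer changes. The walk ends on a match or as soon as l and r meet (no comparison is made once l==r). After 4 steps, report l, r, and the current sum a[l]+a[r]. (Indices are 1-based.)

[1,7] -7+32=25 <39 → l++
[2,7] 1+32=33 <39 → l++
[3,7] 3+32=35 <39 → l++
[4,7] 6+32=38 <39 → l++

l=5, r=7, sum=45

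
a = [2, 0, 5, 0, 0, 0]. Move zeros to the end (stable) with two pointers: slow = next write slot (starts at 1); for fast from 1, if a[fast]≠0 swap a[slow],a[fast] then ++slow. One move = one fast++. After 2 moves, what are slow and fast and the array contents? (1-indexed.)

slow=1 fast=1: a[fast]=2≠0 swap→a[1]=2, slow++,fast++
slow=2 fast=2: a[fast]=0, fast++

slow=2, fast=3, a=[2, 0, 5, 0, 0, 0]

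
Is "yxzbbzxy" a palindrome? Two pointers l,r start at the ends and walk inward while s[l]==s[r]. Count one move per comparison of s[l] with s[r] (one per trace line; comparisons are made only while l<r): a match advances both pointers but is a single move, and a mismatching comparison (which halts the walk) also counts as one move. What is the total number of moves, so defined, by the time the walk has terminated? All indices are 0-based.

[0,7] 'y'=='y' → l++,r--
[1,6] 'x'=='x' → l++,r--
[2,5] 'z'=='z' → l++,r--
[3,4] 'b'=='b' → l++,r--

4 moves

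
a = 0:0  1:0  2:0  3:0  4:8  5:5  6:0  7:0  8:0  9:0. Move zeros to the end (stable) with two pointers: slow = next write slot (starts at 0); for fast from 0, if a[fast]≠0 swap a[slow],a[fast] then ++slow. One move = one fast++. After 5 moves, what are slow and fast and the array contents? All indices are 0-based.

slow=1, fast=5, a=[8, 0, 0, 0, 0, 5, 0, 0, 0, 0]

(s=0,f=0) a[fast]=0 → fast++
(s=0,f=1) a[fast]=0 → fast++
(s=0,f=2) a[fast]=0 → fast++
(s=0,f=3) a[fast]=0 → fast++
(s=0,f=4) a[fast]=8≠0 swap→a[0]=8 → slow++,fast++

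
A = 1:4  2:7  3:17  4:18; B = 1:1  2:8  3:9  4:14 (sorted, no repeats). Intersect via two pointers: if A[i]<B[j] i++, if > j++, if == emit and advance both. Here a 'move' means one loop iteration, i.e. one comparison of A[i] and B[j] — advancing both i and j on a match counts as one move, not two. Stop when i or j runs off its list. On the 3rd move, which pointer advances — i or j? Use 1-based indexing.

[i=1,j=1] 4>1 → j++
[i=1,j=2] 4<8 → i++
[i=2,j=2] 7<8 → i++

i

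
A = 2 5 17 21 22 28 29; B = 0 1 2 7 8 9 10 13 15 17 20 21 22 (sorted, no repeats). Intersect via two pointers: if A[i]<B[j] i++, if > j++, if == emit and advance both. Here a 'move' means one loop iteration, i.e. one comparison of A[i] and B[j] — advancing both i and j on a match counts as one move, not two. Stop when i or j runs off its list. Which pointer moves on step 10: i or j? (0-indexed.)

[i=0,j=0] 2>0 → j++
[i=0,j=1] 2>1 → j++
[i=0,j=2] 2==2 emit → i++,j++
[i=1,j=3] 5<7 → i++
[i=2,j=3] 17>7 → j++
[i=2,j=4] 17>8 → j++
[i=2,j=5] 17>9 → j++
[i=2,j=6] 17>10 → j++
[i=2,j=7] 17>13 → j++
[i=2,j=8] 17>15 → j++

j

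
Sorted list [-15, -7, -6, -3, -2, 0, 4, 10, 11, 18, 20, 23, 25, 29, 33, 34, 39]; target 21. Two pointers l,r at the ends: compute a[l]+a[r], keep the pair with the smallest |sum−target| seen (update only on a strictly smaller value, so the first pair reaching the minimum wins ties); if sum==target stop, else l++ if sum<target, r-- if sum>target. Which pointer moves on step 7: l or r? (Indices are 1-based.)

[1,17] -15+39=24 d=3 * → r--
[1,16] -15+34=19 d=2 * → l++
[2,16] -7+34=27 d=6 → r--
[2,15] -7+33=26 d=5 → r--
[2,14] -7+29=22 d=1 * → r--
[2,13] -7+25=18 d=3 → l++
[3,13] -6+25=19 d=2 → l++

l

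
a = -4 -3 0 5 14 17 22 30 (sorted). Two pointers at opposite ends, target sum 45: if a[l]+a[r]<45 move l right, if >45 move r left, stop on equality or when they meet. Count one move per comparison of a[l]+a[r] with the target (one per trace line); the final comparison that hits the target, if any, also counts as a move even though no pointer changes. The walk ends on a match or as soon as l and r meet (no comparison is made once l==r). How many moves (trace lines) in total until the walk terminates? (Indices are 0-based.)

[0,7] -4+30=26 <45 → l++
[1,7] -3+30=27 <45 → l++
[2,7] 0+30=30 <45 → l++
[3,7] 5+30=35 <45 → l++
[4,7] 14+30=44 <45 → l++
[5,7] 17+30=47 >45 → r--
[5,6] 17+22=39 <45 → l++

7 moves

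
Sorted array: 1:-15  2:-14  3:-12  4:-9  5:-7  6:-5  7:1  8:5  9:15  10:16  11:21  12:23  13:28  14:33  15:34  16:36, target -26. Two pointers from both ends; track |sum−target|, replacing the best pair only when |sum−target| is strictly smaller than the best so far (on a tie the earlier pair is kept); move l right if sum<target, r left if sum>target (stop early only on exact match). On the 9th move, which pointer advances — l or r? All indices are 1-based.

[1,16] -15+36=21 d=47 * → r--
[1,15] -15+34=19 d=45 * → r--
[1,14] -15+33=18 d=44 * → r--
[1,13] -15+28=13 d=39 * → r--
[1,12] -15+23=8 d=34 * → r--
[1,11] -15+21=6 d=32 * → r--
[1,10] -15+16=1 d=27 * → r--
[1,9] -15+15=0 d=26 * → r--
[1,8] -15+5=-10 d=16 * → r--

r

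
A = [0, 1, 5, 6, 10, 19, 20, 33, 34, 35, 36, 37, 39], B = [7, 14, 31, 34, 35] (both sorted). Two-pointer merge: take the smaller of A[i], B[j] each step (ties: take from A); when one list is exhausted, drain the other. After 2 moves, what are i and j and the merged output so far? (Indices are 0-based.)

i=2, j=0, merged so far=[0, 1]

i=0 j=0: A[i]=0<=B[j]=7 take 0, i++
i=1 j=0: A[i]=1<=B[j]=7 take 1, i++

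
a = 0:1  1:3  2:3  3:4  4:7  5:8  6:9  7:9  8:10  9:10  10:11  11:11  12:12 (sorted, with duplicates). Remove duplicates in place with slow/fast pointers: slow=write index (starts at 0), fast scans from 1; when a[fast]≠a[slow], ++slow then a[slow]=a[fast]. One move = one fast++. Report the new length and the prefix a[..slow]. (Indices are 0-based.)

length 9; prefix = [1, 3, 4, 7, 8, 9, 10, 11, 12]

slow=0 fast=1: a[fast]=3≠a[slow]=1 write a[1]=3, slow++,fast++
slow=1 fast=2: a[fast]=3=a[slow] dup, fast++
slow=1 fast=3: a[fast]=4≠a[slow]=3 write a[2]=4, slow++,fast++
slow=2 fast=4: a[fast]=7≠a[slow]=4 write a[3]=7, slow++,fast++
slow=3 fast=5: a[fast]=8≠a[slow]=7 write a[4]=8, slow++,fast++
slow=4 fast=6: a[fast]=9≠a[slow]=8 write a[5]=9, slow++,fast++
slow=5 fast=7: a[fast]=9=a[slow] dup, fast++
slow=5 fast=8: a[fast]=10≠a[slow]=9 write a[6]=10, slow++,fast++
slow=6 fast=9: a[fast]=10=a[slow] dup, fast++
slow=6 fast=10: a[fast]=11≠a[slow]=10 write a[7]=11, slow++,fast++
slow=7 fast=11: a[fast]=11=a[slow] dup, fast++
slow=7 fast=12: a[fast]=12≠a[slow]=11 write a[8]=12, slow++,fast++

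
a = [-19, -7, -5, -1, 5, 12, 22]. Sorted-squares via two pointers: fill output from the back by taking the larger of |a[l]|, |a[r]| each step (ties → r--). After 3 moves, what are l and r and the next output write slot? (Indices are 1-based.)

l=2, r=5, next write slot=4

[1,7] |-19|<=|22| out[7]=484 → r--
[1,6] |-19|>|12| out[6]=361 → l++
[2,6] |-7|<=|12| out[5]=144 → r--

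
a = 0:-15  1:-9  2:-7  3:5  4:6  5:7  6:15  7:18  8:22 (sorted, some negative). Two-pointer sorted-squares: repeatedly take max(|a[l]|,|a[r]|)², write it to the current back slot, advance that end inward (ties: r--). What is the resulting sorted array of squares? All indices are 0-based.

[25, 36, 49, 49, 81, 225, 225, 324, 484]

l=0 r=8: |-15|<=|22| out[8]=484, r--
l=0 r=7: |-15|<=|18| out[7]=324, r--
l=0 r=6: |-15|<=|15| out[6]=225, r--
l=0 r=5: |-15|>|7| out[5]=225, l++
l=1 r=5: |-9|>|7| out[4]=81, l++
l=2 r=5: |-7|<=|7| out[3]=49, r--
l=2 r=4: |-7|>|6| out[2]=49, l++
l=3 r=4: |5|<=|6| out[1]=36, r--
l=3 r=3: |5|<=|5| out[0]=25, r--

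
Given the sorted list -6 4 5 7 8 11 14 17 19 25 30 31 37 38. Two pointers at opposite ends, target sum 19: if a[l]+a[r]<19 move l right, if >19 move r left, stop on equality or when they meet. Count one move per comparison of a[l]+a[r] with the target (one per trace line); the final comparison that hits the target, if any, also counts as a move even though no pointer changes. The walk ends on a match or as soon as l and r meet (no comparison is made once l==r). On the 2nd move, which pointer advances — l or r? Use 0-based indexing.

r

l=0 r=13: -6+38=32 >19, r--
l=0 r=12: -6+37=31 >19, r--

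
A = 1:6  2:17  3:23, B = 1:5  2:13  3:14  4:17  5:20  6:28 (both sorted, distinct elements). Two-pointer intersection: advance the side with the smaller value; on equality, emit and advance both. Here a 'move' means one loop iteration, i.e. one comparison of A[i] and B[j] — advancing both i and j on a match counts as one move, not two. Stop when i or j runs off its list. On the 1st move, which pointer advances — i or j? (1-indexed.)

j

i=1 j=1: 6>5, j++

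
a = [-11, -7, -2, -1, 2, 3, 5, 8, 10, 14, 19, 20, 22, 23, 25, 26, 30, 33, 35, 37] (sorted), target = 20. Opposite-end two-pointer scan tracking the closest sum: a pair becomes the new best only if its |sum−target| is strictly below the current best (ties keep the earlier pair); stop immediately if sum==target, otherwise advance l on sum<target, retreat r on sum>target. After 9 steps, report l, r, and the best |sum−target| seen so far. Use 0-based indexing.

l=0 r=19: -11+37=26 d=6 *, r--
l=0 r=18: -11+35=24 d=4 *, r--
l=0 r=17: -11+33=22 d=2 *, r--
l=0 r=16: -11+30=19 d=1 *, l++
l=1 r=16: -7+30=23 d=3, r--
l=1 r=15: -7+26=19 d=1, l++
l=2 r=15: -2+26=24 d=4, r--
l=2 r=14: -2+25=23 d=3, r--
l=2 r=13: -2+23=21 d=1, r--

l=2, r=12, best |Δ|=1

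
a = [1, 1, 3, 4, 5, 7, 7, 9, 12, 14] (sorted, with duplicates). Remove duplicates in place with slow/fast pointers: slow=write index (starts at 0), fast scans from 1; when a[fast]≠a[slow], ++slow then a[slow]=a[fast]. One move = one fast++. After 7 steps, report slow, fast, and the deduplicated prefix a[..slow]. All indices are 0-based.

(s=0,f=1) a[fast]=1=a[slow] dup → fast++
(s=0,f=2) a[fast]=3≠a[slow]=1 write a[1]=3 → slow++,fast++
(s=1,f=3) a[fast]=4≠a[slow]=3 write a[2]=4 → slow++,fast++
(s=2,f=4) a[fast]=5≠a[slow]=4 write a[3]=5 → slow++,fast++
(s=3,f=5) a[fast]=7≠a[slow]=5 write a[4]=7 → slow++,fast++
(s=4,f=6) a[fast]=7=a[slow] dup → fast++
(s=4,f=7) a[fast]=9≠a[slow]=7 write a[5]=9 → slow++,fast++

slow=5, fast=8, prefix=[1, 3, 4, 5, 7, 9]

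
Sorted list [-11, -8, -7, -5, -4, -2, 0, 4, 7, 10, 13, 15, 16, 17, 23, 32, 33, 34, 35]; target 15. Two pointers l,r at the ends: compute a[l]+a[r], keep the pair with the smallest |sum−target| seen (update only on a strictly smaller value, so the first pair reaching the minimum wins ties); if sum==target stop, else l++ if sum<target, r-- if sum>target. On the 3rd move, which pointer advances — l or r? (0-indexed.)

r

[0,18] -11+35=24 d=9 * → r--
[0,17] -11+34=23 d=8 * → r--
[0,16] -11+33=22 d=7 * → r--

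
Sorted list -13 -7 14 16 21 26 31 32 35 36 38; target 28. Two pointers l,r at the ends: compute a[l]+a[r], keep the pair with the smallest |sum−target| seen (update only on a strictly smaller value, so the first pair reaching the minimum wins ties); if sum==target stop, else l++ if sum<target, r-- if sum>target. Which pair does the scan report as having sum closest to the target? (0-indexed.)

[0,10] -13+38=25 d=3 * → l++
[1,10] -7+38=31 d=3 → r--
[1,9] -7+36=29 d=1 * → r--
[1,8] -7+35=28 d=0 * → stop

pair (-7, 35) with sum 28 (|Δ|=0)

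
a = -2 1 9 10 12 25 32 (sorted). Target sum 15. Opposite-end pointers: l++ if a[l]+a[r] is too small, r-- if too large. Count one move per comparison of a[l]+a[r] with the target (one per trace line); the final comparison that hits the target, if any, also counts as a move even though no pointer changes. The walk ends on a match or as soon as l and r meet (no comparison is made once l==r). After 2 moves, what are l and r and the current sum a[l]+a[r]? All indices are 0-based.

l=0, r=4, sum=10

l=0 r=6: -2+32=30 >15, r--
l=0 r=5: -2+25=23 >15, r--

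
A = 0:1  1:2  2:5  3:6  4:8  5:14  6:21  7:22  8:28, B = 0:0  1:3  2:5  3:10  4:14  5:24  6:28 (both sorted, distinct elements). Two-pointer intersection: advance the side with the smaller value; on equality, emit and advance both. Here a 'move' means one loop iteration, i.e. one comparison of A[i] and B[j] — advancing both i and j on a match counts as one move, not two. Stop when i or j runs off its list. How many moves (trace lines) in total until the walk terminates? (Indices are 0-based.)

13 moves

i=0 j=0: 1>0, j++
i=0 j=1: 1<3, i++
i=1 j=1: 2<3, i++
i=2 j=1: 5>3, j++
i=2 j=2: 5==5 emit, i++,j++
i=3 j=3: 6<10, i++
i=4 j=3: 8<10, i++
i=5 j=3: 14>10, j++
i=5 j=4: 14==14 emit, i++,j++
i=6 j=5: 21<24, i++
i=7 j=5: 22<24, i++
i=8 j=5: 28>24, j++
i=8 j=6: 28==28 emit, i++,j++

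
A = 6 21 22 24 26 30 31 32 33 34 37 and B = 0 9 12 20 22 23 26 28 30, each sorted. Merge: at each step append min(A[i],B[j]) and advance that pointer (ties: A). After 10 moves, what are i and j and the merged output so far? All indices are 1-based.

[i=1,j=1] A[i]=6>B[j]=0 take 0 → j++
[i=1,j=2] A[i]=6<=B[j]=9 take 6 → i++
[i=2,j=2] A[i]=21>B[j]=9 take 9 → j++
[i=2,j=3] A[i]=21>B[j]=12 take 12 → j++
[i=2,j=4] A[i]=21>B[j]=20 take 20 → j++
[i=2,j=5] A[i]=21<=B[j]=22 take 21 → i++
[i=3,j=5] A[i]=22<=B[j]=22 take 22 → i++
[i=4,j=5] A[i]=24>B[j]=22 take 22 → j++
[i=4,j=6] A[i]=24>B[j]=23 take 23 → j++
[i=4,j=7] A[i]=24<=B[j]=26 take 24 → i++

i=5, j=7, merged so far=[0, 6, 9, 12, 20, 21, 22, 22, 23, 24]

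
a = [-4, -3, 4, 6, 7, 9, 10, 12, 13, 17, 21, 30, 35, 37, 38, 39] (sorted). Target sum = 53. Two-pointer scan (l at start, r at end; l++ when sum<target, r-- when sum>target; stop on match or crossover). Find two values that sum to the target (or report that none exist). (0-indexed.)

[0,15] -4+39=35 <53 → l++
[1,15] -3+39=36 <53 → l++
[2,15] 4+39=43 <53 → l++
[3,15] 6+39=45 <53 → l++
[4,15] 7+39=46 <53 → l++
[5,15] 9+39=48 <53 → l++
[6,15] 10+39=49 <53 → l++
[7,15] 12+39=51 <53 → l++
[8,15] 13+39=52 <53 → l++
[9,15] 17+39=56 >53 → r--
[9,14] 17+38=55 >53 → r--
[9,13] 17+37=54 >53 → r--
[9,12] 17+35=52 <53 → l++
[10,12] 21+35=56 >53 → r--
[10,11] 21+30=51 <53 → l++

no pair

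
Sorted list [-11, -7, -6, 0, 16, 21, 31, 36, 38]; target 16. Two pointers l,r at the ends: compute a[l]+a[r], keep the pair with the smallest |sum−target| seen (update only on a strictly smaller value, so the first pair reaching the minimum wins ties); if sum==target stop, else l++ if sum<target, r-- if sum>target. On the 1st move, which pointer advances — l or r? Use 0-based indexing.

l=0 r=8: -11+38=27 d=11 *, r--

r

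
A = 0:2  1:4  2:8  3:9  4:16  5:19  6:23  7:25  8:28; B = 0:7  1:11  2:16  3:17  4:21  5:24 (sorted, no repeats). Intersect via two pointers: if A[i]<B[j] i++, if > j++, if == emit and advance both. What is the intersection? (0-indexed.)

[i=0,j=0] 2<7 → i++
[i=1,j=0] 4<7 → i++
[i=2,j=0] 8>7 → j++
[i=2,j=1] 8<11 → i++
[i=3,j=1] 9<11 → i++
[i=4,j=1] 16>11 → j++
[i=4,j=2] 16==16 emit → i++,j++
[i=5,j=3] 19>17 → j++
[i=5,j=4] 19<21 → i++
[i=6,j=4] 23>21 → j++
[i=6,j=5] 23<24 → i++
[i=7,j=5] 25>24 → j++

intersection = [16]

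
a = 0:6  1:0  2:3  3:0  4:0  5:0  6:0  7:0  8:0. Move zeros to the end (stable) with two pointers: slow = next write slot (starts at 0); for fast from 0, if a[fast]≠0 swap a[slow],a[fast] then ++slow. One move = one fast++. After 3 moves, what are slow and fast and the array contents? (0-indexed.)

slow=2, fast=3, a=[6, 3, 0, 0, 0, 0, 0, 0, 0]

slow=0 fast=0: a[fast]=6≠0 swap→a[0]=6, slow++,fast++
slow=1 fast=1: a[fast]=0, fast++
slow=1 fast=2: a[fast]=3≠0 swap→a[1]=3, slow++,fast++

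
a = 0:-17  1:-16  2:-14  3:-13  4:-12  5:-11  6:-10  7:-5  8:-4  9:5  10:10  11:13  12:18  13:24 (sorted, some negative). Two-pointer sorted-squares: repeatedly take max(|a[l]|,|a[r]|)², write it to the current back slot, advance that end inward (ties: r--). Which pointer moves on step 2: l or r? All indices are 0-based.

r

l=0 r=13: |-17|<=|24| out[13]=576, r--
l=0 r=12: |-17|<=|18| out[12]=324, r--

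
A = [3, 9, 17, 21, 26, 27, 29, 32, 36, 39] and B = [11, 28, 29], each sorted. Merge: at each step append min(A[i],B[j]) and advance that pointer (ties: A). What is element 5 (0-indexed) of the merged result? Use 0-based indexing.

i=0 j=0: A[i]=3<=B[j]=11 take 3, i++
i=1 j=0: A[i]=9<=B[j]=11 take 9, i++
i=2 j=0: A[i]=17>B[j]=11 take 11, j++
i=2 j=1: A[i]=17<=B[j]=28 take 17, i++
i=3 j=1: A[i]=21<=B[j]=28 take 21, i++
i=4 j=1: A[i]=26<=B[j]=28 take 26, i++
i=5 j=1: A[i]=27<=B[j]=28 take 27, i++
i=6 j=1: A[i]=29>B[j]=28 take 28, j++
i=6 j=2: A[i]=29<=B[j]=29 take 29, i++
i=7 j=2: A[i]=32>B[j]=29 take 29, j++
i=7 j=3: B done, take A[i]=32, i++
i=8 j=3: B done, take A[i]=36, i++
i=9 j=3: B done, take A[i]=39, i++

merged[5] = 26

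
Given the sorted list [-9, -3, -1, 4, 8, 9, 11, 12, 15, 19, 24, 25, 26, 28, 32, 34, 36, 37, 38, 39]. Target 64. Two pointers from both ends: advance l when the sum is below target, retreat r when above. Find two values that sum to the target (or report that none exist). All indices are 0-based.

(25, 39)

[0,19] -9+39=30 <64 → l++
[1,19] -3+39=36 <64 → l++
[2,19] -1+39=38 <64 → l++
[3,19] 4+39=43 <64 → l++
[4,19] 8+39=47 <64 → l++
[5,19] 9+39=48 <64 → l++
[6,19] 11+39=50 <64 → l++
[7,19] 12+39=51 <64 → l++
[8,19] 15+39=54 <64 → l++
[9,19] 19+39=58 <64 → l++
[10,19] 24+39=63 <64 → l++
[11,19] 25+39=64 → found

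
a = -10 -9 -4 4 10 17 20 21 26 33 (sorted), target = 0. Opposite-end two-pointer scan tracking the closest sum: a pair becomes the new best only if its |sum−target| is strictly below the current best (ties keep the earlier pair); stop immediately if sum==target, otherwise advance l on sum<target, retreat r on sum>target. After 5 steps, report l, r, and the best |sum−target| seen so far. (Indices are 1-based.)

l=1 r=10: -10+33=23 d=23 *, r--
l=1 r=9: -10+26=16 d=16 *, r--
l=1 r=8: -10+21=11 d=11 *, r--
l=1 r=7: -10+20=10 d=10 *, r--
l=1 r=6: -10+17=7 d=7 *, r--

l=1, r=5, best |Δ|=7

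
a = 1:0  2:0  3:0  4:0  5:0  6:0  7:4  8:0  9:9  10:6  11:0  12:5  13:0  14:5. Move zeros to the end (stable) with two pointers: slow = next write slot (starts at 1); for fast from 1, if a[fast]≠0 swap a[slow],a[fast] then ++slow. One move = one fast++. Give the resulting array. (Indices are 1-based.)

(s=1,f=1) a[fast]=0 → fast++
(s=1,f=2) a[fast]=0 → fast++
(s=1,f=3) a[fast]=0 → fast++
(s=1,f=4) a[fast]=0 → fast++
(s=1,f=5) a[fast]=0 → fast++
(s=1,f=6) a[fast]=0 → fast++
(s=1,f=7) a[fast]=4≠0 swap→a[1]=4 → slow++,fast++
(s=2,f=8) a[fast]=0 → fast++
(s=2,f=9) a[fast]=9≠0 swap→a[2]=9 → slow++,fast++
(s=3,f=10) a[fast]=6≠0 swap→a[3]=6 → slow++,fast++
(s=4,f=11) a[fast]=0 → fast++
(s=4,f=12) a[fast]=5≠0 swap→a[4]=5 → slow++,fast++
(s=5,f=13) a[fast]=0 → fast++
(s=5,f=14) a[fast]=5≠0 swap→a[5]=5 → slow++,fast++

[4, 9, 6, 5, 5, 0, 0, 0, 0, 0, 0, 0, 0, 0]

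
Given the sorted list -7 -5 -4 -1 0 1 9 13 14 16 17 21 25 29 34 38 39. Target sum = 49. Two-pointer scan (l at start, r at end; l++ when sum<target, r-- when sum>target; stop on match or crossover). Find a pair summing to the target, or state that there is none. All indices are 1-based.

[1,17] -7+39=32 <49 → l++
[2,17] -5+39=34 <49 → l++
[3,17] -4+39=35 <49 → l++
[4,17] -1+39=38 <49 → l++
[5,17] 0+39=39 <49 → l++
[6,17] 1+39=40 <49 → l++
[7,17] 9+39=48 <49 → l++
[8,17] 13+39=52 >49 → r--
[8,16] 13+38=51 >49 → r--
[8,15] 13+34=47 <49 → l++
[9,15] 14+34=48 <49 → l++
[10,15] 16+34=50 >49 → r--
[10,14] 16+29=45 <49 → l++
[11,14] 17+29=46 <49 → l++
[12,14] 21+29=50 >49 → r--
[12,13] 21+25=46 <49 → l++

no pair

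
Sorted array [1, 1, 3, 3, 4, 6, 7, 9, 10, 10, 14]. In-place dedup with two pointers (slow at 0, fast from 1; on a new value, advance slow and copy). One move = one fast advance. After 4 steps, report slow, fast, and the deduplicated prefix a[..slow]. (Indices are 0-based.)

slow=2, fast=5, prefix=[1, 3, 4]

(s=0,f=1) a[fast]=1=a[slow] dup → fast++
(s=0,f=2) a[fast]=3≠a[slow]=1 write a[1]=3 → slow++,fast++
(s=1,f=3) a[fast]=3=a[slow] dup → fast++
(s=1,f=4) a[fast]=4≠a[slow]=3 write a[2]=4 → slow++,fast++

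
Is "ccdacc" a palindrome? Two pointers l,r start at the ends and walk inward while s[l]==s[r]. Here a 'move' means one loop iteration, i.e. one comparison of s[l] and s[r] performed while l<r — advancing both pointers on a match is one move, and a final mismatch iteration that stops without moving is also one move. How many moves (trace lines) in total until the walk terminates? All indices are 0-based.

[0,5] 'c'=='c' → l++,r--
[1,4] 'c'=='c' → l++,r--
[2,3] 'd'!='a' → stop

3 moves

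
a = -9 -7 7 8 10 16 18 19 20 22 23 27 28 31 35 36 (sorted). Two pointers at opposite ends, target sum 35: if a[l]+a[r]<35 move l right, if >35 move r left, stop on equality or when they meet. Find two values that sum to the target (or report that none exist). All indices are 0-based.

(7, 28)

[0,15] -9+36=27 <35 → l++
[1,15] -7+36=29 <35 → l++
[2,15] 7+36=43 >35 → r--
[2,14] 7+35=42 >35 → r--
[2,13] 7+31=38 >35 → r--
[2,12] 7+28=35 → found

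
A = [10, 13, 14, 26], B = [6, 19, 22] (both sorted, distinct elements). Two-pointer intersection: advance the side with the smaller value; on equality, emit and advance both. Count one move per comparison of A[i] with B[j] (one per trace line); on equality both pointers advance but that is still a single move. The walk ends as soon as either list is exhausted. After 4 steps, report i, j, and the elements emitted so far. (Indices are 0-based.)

i=0 j=0: 10>6, j++
i=0 j=1: 10<19, i++
i=1 j=1: 13<19, i++
i=2 j=1: 14<19, i++

i=3, j=1, emitted=[]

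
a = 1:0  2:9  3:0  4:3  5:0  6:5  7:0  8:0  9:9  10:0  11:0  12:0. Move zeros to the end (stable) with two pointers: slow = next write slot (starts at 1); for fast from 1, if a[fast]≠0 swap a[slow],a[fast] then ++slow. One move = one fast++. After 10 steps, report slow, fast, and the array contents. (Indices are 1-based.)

(s=1,f=1) a[fast]=0 → fast++
(s=1,f=2) a[fast]=9≠0 swap→a[1]=9 → slow++,fast++
(s=2,f=3) a[fast]=0 → fast++
(s=2,f=4) a[fast]=3≠0 swap→a[2]=3 → slow++,fast++
(s=3,f=5) a[fast]=0 → fast++
(s=3,f=6) a[fast]=5≠0 swap→a[3]=5 → slow++,fast++
(s=4,f=7) a[fast]=0 → fast++
(s=4,f=8) a[fast]=0 → fast++
(s=4,f=9) a[fast]=9≠0 swap→a[4]=9 → slow++,fast++
(s=5,f=10) a[fast]=0 → fast++

slow=5, fast=11, a=[9, 3, 5, 9, 0, 0, 0, 0, 0, 0, 0, 0]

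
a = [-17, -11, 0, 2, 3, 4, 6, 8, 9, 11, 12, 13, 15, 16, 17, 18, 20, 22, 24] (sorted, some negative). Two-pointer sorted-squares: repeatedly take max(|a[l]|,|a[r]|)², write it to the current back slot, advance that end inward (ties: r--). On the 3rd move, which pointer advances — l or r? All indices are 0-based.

[0,18] |-17|<=|24| out[18]=576 → r--
[0,17] |-17|<=|22| out[17]=484 → r--
[0,16] |-17|<=|20| out[16]=400 → r--

r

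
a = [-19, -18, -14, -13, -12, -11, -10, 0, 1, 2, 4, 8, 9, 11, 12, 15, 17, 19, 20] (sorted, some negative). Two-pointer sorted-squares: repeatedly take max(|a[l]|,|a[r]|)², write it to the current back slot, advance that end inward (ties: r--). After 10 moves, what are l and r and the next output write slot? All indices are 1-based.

[1,19] |-19|<=|20| out[19]=400 → r--
[1,18] |-19|<=|19| out[18]=361 → r--
[1,17] |-19|>|17| out[17]=361 → l++
[2,17] |-18|>|17| out[16]=324 → l++
[3,17] |-14|<=|17| out[15]=289 → r--
[3,16] |-14|<=|15| out[14]=225 → r--
[3,15] |-14|>|12| out[13]=196 → l++
[4,15] |-13|>|12| out[12]=169 → l++
[5,15] |-12|<=|12| out[11]=144 → r--
[5,14] |-12|>|11| out[10]=144 → l++

l=6, r=14, next write slot=9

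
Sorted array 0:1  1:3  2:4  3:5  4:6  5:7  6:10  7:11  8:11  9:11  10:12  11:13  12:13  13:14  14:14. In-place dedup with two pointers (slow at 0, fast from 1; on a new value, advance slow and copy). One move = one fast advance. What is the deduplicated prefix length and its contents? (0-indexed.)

length 11; prefix = [1, 3, 4, 5, 6, 7, 10, 11, 12, 13, 14]

slow=0 fast=1: a[fast]=3≠a[slow]=1 write a[1]=3, slow++,fast++
slow=1 fast=2: a[fast]=4≠a[slow]=3 write a[2]=4, slow++,fast++
slow=2 fast=3: a[fast]=5≠a[slow]=4 write a[3]=5, slow++,fast++
slow=3 fast=4: a[fast]=6≠a[slow]=5 write a[4]=6, slow++,fast++
slow=4 fast=5: a[fast]=7≠a[slow]=6 write a[5]=7, slow++,fast++
slow=5 fast=6: a[fast]=10≠a[slow]=7 write a[6]=10, slow++,fast++
slow=6 fast=7: a[fast]=11≠a[slow]=10 write a[7]=11, slow++,fast++
slow=7 fast=8: a[fast]=11=a[slow] dup, fast++
slow=7 fast=9: a[fast]=11=a[slow] dup, fast++
slow=7 fast=10: a[fast]=12≠a[slow]=11 write a[8]=12, slow++,fast++
slow=8 fast=11: a[fast]=13≠a[slow]=12 write a[9]=13, slow++,fast++
slow=9 fast=12: a[fast]=13=a[slow] dup, fast++
slow=9 fast=13: a[fast]=14≠a[slow]=13 write a[10]=14, slow++,fast++
slow=10 fast=14: a[fast]=14=a[slow] dup, fast++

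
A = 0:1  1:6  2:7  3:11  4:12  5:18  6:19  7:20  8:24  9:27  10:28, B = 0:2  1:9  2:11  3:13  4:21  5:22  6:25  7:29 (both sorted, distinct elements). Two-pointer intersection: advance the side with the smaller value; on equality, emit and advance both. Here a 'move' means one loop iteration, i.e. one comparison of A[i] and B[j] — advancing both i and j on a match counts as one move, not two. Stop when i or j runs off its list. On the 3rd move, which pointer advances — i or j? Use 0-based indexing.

i

[i=0,j=0] 1<2 → i++
[i=1,j=0] 6>2 → j++
[i=1,j=1] 6<9 → i++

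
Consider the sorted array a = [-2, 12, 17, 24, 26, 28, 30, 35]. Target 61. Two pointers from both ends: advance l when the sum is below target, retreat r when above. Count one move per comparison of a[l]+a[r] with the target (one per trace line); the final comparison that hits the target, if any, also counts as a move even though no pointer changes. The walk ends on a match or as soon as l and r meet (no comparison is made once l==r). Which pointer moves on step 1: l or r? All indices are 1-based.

l

l=1 r=8: -2+35=33 <61, l++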